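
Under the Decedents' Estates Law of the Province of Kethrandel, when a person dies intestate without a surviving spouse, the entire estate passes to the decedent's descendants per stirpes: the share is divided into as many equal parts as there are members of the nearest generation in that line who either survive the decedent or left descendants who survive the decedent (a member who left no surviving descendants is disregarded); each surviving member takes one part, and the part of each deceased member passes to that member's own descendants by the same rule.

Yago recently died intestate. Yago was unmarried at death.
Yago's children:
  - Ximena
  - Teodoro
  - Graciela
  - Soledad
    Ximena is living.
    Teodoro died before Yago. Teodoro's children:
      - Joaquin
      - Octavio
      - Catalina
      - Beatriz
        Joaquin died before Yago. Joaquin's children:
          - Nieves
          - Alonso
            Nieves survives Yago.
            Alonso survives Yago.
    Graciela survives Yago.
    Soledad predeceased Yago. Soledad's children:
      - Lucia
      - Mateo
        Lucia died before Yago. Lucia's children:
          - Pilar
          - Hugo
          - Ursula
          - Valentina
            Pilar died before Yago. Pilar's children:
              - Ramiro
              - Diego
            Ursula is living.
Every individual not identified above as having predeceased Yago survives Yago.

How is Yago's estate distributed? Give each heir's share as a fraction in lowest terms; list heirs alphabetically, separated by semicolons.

Alonso 1/32; Beatriz 1/16; Catalina 1/16; Diego 1/64; Graciela 1/4; Hugo 1/32; Mateo 1/8; Nieves 1/32; Octavio 1/16; Ramiro 1/64; Ursula 1/32; Valentina 1/32; Ximena 1/4

There is no surviving spouse, so the entire estate passes to Yago's descendants per stirpes.
The estate is divided into 4 equal shares of 1/4 among Ximena, Teodoro, Graciela, Soledad.
Ximena is living and takes 1/4.
Teodoro predeceased; the 1/4 allotted to Teodoro's branch passes to Teodoro's issue by representation.
The 1/4 is divided into 4 equal shares of 1/16 among Joaquin, Octavio, Catalina, Beatriz.
Joaquin predeceased; the 1/16 allotted to Joaquin's branch passes to Joaquin's issue by representation.
The 1/16 is divided into 2 equal shares of 1/32 among Nieves, Alonso.
Nieves is living and takes 1/32.
Alonso is living and takes 1/32.
Octavio is living and takes 1/16.
Catalina is living and takes 1/16.
Beatriz is living and takes 1/16.
Graciela is living and takes 1/4.
Soledad predeceased; the 1/4 allotted to Soledad's branch passes to Soledad's issue by representation.
The 1/4 is divided into 2 equal shares of 1/8 among Lucia, Mateo.
Lucia predeceased; the 1/8 allotted to Lucia's branch passes to Lucia's issue by representation.
The 1/8 is divided into 4 equal shares of 1/32 among Pilar, Hugo, Ursula, Valentina.
Pilar predeceased; the 1/32 allotted to Pilar's branch passes to Pilar's issue by representation.
The 1/32 is divided into 2 equal shares of 1/64 among Ramiro, Diego.
Ramiro is living and takes 1/64.
Diego is living and takes 1/64.
Hugo is living and takes 1/32.
Ursula is living and takes 1/32.
Valentina is living and takes 1/32.
Mateo is living and takes 1/8.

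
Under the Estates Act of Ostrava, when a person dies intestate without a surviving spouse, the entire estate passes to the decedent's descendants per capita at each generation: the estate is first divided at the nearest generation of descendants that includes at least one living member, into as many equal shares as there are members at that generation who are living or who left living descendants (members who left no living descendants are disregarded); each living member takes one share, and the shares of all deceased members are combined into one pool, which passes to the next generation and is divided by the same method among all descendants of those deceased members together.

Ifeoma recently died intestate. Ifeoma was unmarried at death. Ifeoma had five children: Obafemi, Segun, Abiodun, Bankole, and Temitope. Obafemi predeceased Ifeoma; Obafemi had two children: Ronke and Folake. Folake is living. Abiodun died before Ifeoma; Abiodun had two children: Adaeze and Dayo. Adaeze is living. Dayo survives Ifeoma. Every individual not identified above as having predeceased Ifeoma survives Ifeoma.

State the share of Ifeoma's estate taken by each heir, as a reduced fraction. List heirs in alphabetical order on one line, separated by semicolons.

Adaeze 1/10; Bankole 1/5; Dayo 1/10; Folake 1/10; Ronke 1/10; Segun 1/5; Temitope 1/5

There is no surviving spouse, so the entire estate passes to Ifeoma's descendants per capita at each generation.
At generation 1 (Obafemi, Segun, Abiodun, Bankole, Temitope) there are 5 shares of (1)/5 = 1/5 each.
Living: Segun, Bankole, and Temitope — each takes 1/5.
Deceased: Obafemi and Abiodun. Their combined 2/5 is pooled and carried to generation 2.
At generation 2 (Ronke, Folake, Adaeze, Dayo) there are 4 shares of (2/5)/4 = 1/10 each.
Living: Ronke, Folake, Adaeze, and Dayo — each takes 1/10.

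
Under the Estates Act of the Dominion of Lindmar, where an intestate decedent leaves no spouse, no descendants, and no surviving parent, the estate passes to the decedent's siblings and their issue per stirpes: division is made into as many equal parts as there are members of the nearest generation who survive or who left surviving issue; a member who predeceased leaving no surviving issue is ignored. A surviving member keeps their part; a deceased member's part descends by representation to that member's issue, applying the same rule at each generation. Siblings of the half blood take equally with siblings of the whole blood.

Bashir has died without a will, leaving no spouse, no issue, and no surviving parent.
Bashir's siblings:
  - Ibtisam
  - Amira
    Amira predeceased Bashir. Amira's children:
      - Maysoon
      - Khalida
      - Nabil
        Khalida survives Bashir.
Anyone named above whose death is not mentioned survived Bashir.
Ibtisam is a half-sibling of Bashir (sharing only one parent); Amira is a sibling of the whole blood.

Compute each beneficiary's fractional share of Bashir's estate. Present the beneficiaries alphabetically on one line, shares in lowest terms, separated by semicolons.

Ibtisam 1/2; Khalida 1/6; Maysoon 1/6; Nabil 1/6

No spouse, descendants, or parent survives, so the estate passes to Bashir's siblings per stirpes.
Half-blood and whole-blood siblings take equally under the stated rule.
The estate is divided into 2 equal shares of 1/2 among Ibtisam, Amira.
Ibtisam is living and takes 1/2.
Amira predeceased; the 1/2 allotted to Amira's branch passes to Amira's issue by representation.
The 1/2 is divided into 3 equal shares of 1/6 among Maysoon, Khalida, Nabil.
Maysoon is living and takes 1/6.
Khalida is living and takes 1/6.
Nabil is living and takes 1/6.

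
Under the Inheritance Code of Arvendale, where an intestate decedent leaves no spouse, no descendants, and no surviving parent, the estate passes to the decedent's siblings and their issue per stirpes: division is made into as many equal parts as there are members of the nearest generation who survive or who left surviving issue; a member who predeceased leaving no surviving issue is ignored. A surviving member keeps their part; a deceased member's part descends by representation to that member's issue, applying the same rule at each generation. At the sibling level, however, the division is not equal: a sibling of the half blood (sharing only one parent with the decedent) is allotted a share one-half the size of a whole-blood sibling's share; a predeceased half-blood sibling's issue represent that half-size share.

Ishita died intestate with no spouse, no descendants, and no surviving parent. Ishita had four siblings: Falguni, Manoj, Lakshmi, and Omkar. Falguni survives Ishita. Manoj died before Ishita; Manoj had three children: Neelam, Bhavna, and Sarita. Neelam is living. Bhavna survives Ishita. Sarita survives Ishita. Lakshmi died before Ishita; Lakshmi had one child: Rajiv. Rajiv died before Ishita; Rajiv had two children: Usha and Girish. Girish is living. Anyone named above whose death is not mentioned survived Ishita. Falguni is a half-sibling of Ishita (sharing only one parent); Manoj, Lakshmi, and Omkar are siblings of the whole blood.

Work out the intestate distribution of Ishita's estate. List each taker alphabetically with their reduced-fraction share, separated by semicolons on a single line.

No spouse, descendants, or parent survives, so the estate passes to Ishita's siblings per stirpes.
Half-blood siblings count for one-half the weight of whole-blood siblings at the initial division.
Dividing 1 in proportion to weights (total weight 7/2): Falguni (weight 1/2) → 1/7; Manoj (weight 1) → 2/7; Lakshmi (weight 1) → 2/7; Omkar (weight 1) → 2/7.
Falguni is living and takes 1/7.
Manoj predeceased; the 2/7 allotted to Manoj's branch passes to Manoj's issue by representation.
The 2/7 is divided into 3 equal shares of 2/21 among Neelam, Bhavna, Sarita.
Neelam is living and takes 2/21.
Bhavna is living and takes 2/21.
Sarita is living and takes 2/21.
Lakshmi predeceased; the 2/7 allotted to Lakshmi's branch passes to Lakshmi's issue by representation.
Rajiv's line is the sole branch at this level, so the full 2/7 passes to Rajiv's issue by representation.
The 2/7 is divided into 2 equal shares of 1/7 among Usha, Girish.
Usha is living and takes 1/7.
Girish is living and takes 1/7.
Omkar is living and takes 2/7.

Bhavna 2/21; Falguni 1/7; Girish 1/7; Neelam 2/21; Omkar 2/7; Sarita 2/21; Usha 1/7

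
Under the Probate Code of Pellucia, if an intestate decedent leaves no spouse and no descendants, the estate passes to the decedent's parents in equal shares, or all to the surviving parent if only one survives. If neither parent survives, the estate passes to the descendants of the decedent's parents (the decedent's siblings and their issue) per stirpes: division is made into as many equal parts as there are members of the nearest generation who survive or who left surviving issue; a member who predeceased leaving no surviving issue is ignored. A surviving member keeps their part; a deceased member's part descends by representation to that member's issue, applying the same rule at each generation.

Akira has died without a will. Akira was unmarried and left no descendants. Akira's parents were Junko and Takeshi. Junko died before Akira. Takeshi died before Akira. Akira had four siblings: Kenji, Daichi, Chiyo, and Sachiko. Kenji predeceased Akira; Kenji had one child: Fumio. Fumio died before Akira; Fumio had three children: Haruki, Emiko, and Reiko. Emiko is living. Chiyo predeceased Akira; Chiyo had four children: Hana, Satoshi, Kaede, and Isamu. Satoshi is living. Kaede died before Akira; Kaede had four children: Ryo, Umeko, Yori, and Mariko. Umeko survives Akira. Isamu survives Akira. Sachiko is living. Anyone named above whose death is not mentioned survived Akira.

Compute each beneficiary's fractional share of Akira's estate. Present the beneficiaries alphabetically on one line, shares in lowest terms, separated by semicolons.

Neither parent survives and there are no descendants, so the estate passes to Akira's siblings and their issue per stirpes.
The estate is divided into 4 equal shares of 1/4 among Kenji, Daichi, Chiyo, Sachiko.
Kenji predeceased; the 1/4 allotted to Kenji's branch passes to Kenji's issue by representation.
Fumio's line is the sole branch at this level, so the full 1/4 passes to Fumio's issue by representation.
The 1/4 is divided into 3 equal shares of 1/12 among Haruki, Emiko, Reiko.
Haruki is living and takes 1/12.
Emiko is living and takes 1/12.
Reiko is living and takes 1/12.
Daichi is living and takes 1/4.
Chiyo predeceased; the 1/4 allotted to Chiyo's branch passes to Chiyo's issue by representation.
The 1/4 is divided into 4 equal shares of 1/16 among Hana, Satoshi, Kaede, Isamu.
Hana is living and takes 1/16.
Satoshi is living and takes 1/16.
Kaede predeceased; the 1/16 allotted to Kaede's branch passes to Kaede's issue by representation.
The 1/16 is divided into 4 equal shares of 1/64 among Ryo, Umeko, Yori, Mariko.
Ryo is living and takes 1/64.
Umeko is living and takes 1/64.
Yori is living and takes 1/64.
Mariko is living and takes 1/64.
Isamu is living and takes 1/16.
Sachiko is living and takes 1/4.

Daichi 1/4; Emiko 1/12; Hana 1/16; Haruki 1/12; Isamu 1/16; Mariko 1/64; Reiko 1/12; Ryo 1/64; Sachiko 1/4; Satoshi 1/16; Umeko 1/64; Yori 1/64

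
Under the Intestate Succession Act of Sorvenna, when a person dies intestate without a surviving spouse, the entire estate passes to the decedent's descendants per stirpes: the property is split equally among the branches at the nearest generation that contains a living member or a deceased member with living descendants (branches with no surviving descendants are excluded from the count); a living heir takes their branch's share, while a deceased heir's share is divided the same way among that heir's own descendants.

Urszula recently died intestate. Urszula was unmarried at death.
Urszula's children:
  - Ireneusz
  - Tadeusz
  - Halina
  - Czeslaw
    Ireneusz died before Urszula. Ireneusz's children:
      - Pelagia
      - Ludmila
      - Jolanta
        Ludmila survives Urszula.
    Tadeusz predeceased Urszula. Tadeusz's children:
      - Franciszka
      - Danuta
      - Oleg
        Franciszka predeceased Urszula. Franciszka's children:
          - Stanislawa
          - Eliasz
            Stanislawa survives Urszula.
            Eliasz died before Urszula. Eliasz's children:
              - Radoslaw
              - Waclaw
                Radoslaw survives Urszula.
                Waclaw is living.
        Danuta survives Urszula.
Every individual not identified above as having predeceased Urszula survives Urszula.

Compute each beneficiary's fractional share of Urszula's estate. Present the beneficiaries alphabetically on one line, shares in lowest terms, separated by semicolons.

There is no surviving spouse, so the entire estate passes to Urszula's descendants per stirpes.
The estate is divided into 4 equal shares of 1/4 among Ireneusz, Tadeusz, Halina, Czeslaw.
Ireneusz predeceased; the 1/4 allotted to Ireneusz's branch passes to Ireneusz's issue by representation.
The 1/4 is divided into 3 equal shares of 1/12 among Pelagia, Ludmila, Jolanta.
Pelagia is living and takes 1/12.
Ludmila is living and takes 1/12.
Jolanta is living and takes 1/12.
Tadeusz predeceased; the 1/4 allotted to Tadeusz's branch passes to Tadeusz's issue by representation.
The 1/4 is divided into 3 equal shares of 1/12 among Franciszka, Danuta, Oleg.
Franciszka predeceased; the 1/12 allotted to Franciszka's branch passes to Franciszka's issue by representation.
The 1/12 is divided into 2 equal shares of 1/24 among Stanislawa, Eliasz.
Stanislawa is living and takes 1/24.
Eliasz predeceased; the 1/24 allotted to Eliasz's branch passes to Eliasz's issue by representation.
The 1/24 is divided into 2 equal shares of 1/48 among Radoslaw, Waclaw.
Radoslaw is living and takes 1/48.
Waclaw is living and takes 1/48.
Danuta is living and takes 1/12.
Oleg is living and takes 1/12.
Halina is living and takes 1/4.
Czeslaw is living and takes 1/4.

Czeslaw 1/4; Danuta 1/12; Halina 1/4; Jolanta 1/12; Ludmila 1/12; Oleg 1/12; Pelagia 1/12; Radoslaw 1/48; Stanislawa 1/24; Waclaw 1/48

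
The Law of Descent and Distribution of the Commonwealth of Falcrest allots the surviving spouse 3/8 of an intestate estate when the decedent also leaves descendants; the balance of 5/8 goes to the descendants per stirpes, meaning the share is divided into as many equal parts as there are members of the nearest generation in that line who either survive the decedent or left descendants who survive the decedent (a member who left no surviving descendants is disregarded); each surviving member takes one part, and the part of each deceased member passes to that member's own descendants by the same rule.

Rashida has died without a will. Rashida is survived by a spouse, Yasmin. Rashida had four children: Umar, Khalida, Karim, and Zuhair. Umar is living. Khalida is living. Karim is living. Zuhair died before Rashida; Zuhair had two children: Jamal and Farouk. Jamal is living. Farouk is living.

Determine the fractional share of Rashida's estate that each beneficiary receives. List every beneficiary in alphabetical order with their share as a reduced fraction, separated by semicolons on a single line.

Farouk 5/64; Jamal 5/64; Karim 5/32; Khalida 5/32; Umar 5/32; Yasmin 3/8

Yasmin, as surviving spouse, takes 3/8.
The remaining 5/8 passes to Rashida's descendants per stirpes.
The 5/8 is divided into 4 equal shares of 5/32 among Umar, Khalida, Karim, Zuhair.
Umar is living and takes 5/32.
Khalida is living and takes 5/32.
Karim is living and takes 5/32.
Zuhair predeceased; the 5/32 allotted to Zuhair's branch passes to Zuhair's issue by representation.
The 5/32 is divided into 2 equal shares of 5/64 among Jamal, Farouk.
Jamal is living and takes 5/64.
Farouk is living and takes 5/64.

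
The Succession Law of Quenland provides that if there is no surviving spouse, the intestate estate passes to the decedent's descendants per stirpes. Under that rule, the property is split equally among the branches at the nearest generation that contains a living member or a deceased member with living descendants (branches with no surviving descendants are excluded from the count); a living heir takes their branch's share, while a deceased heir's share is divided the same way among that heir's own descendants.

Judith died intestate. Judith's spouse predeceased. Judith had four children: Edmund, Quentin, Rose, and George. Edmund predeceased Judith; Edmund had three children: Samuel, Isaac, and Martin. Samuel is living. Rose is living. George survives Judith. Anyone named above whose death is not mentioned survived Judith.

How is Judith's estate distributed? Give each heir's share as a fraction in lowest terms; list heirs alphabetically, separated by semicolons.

There is no surviving spouse, so the entire estate passes to Judith's descendants per stirpes.
The estate is divided into 4 equal shares of 1/4 among Edmund, Quentin, Rose, George.
Edmund predeceased; the 1/4 allotted to Edmund's branch passes to Edmund's issue by representation.
The 1/4 is divided into 3 equal shares of 1/12 among Samuel, Isaac, Martin.
Samuel is living and takes 1/12.
Isaac is living and takes 1/12.
Martin is living and takes 1/12.
Quentin is living and takes 1/4.
Rose is living and takes 1/4.
George is living and takes 1/4.

George 1/4; Isaac 1/12; Martin 1/12; Quentin 1/4; Rose 1/4; Samuel 1/12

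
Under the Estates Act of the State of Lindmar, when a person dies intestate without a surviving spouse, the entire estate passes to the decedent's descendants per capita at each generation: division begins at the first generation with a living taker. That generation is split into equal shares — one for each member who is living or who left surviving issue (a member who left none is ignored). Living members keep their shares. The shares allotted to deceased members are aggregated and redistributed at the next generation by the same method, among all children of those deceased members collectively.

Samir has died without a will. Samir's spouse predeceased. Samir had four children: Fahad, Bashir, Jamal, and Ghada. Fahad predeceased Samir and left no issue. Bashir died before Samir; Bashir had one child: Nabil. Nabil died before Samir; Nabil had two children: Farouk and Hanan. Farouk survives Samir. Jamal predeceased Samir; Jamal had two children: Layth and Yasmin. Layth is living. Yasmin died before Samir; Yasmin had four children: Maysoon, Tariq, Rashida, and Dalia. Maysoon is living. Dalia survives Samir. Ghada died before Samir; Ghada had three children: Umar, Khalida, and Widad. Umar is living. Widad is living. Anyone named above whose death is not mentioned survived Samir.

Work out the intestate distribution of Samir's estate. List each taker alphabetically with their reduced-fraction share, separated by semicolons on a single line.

Dalia 1/18; Farouk 1/18; Hanan 1/18; Khalida 1/6; Layth 1/6; Maysoon 1/18; Rashida 1/18; Tariq 1/18; Umar 1/6; Widad 1/6

There is no surviving spouse, so the entire estate passes to Samir's descendants per capita at each generation.
No one at generation 1 (Bashir, Jamal, Ghada) is living; moving to the next generation.
At generation 2 (Nabil, Layth, Yasmin, Umar, Khalida, Widad) there are 6 shares of (1)/6 = 1/6 each.
Living: Layth, Umar, Khalida, and Widad — each takes 1/6.
Deceased: Nabil and Yasmin. Their combined 1/3 is pooled and carried to generation 3.
At generation 3 (Farouk, Hanan, Maysoon, Tariq, Rashida, Dalia) there are 6 shares of (1/3)/6 = 1/18 each.
Living: Farouk, Hanan, Maysoon, Tariq, Rashida, and Dalia — each takes 1/18.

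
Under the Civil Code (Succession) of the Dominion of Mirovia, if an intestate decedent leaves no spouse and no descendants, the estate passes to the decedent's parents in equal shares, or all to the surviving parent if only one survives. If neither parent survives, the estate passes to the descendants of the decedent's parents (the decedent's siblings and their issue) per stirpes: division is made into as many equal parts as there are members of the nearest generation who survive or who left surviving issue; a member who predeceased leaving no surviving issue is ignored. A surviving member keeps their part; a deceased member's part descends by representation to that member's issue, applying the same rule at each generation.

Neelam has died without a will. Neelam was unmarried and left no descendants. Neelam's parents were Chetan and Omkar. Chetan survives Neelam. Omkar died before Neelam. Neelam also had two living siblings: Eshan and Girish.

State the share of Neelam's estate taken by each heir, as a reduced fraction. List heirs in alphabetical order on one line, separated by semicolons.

Only one parent, Chetan, survives, so Chetan takes the entire estate. The siblings take nothing because a surviving parent has priority.

Chetan 1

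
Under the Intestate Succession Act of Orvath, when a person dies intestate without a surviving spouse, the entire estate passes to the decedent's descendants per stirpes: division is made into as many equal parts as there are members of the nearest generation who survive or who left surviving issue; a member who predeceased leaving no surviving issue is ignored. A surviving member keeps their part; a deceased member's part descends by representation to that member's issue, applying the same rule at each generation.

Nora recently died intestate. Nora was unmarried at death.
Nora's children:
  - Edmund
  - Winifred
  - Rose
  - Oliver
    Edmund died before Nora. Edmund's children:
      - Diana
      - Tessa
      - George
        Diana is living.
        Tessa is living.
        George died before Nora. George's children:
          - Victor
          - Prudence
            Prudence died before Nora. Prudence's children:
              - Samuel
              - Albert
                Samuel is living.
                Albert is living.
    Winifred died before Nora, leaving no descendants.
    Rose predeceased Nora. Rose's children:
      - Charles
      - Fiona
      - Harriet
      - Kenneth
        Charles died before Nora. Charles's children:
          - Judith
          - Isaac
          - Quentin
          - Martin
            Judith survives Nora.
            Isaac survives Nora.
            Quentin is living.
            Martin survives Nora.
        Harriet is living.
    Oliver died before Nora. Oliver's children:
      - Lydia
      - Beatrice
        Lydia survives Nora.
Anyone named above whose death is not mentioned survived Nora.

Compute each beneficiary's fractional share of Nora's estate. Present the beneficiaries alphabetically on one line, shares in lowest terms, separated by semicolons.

There is no surviving spouse, so the entire estate passes to Nora's descendants per stirpes.
Winifred left no surviving issue, so that branch lapses and is disregarded.
The estate is divided into 3 equal shares of 1/3 among Edmund, Rose, Oliver.
Edmund predeceased; the 1/3 allotted to Edmund's branch passes to Edmund's issue by representation.
The 1/3 is divided into 3 equal shares of 1/9 among Diana, Tessa, George.
Diana is living and takes 1/9.
Tessa is living and takes 1/9.
George predeceased; the 1/9 allotted to George's branch passes to George's issue by representation.
The 1/9 is divided into 2 equal shares of 1/18 among Victor, Prudence.
Victor is living and takes 1/18.
Prudence predeceased; the 1/18 allotted to Prudence's branch passes to Prudence's issue by representation.
The 1/18 is divided into 2 equal shares of 1/36 among Samuel, Albert.
Samuel is living and takes 1/36.
Albert is living and takes 1/36.
Rose predeceased; the 1/3 allotted to Rose's branch passes to Rose's issue by representation.
The 1/3 is divided into 4 equal shares of 1/12 among Charles, Fiona, Harriet, Kenneth.
Charles predeceased; the 1/12 allotted to Charles's branch passes to Charles's issue by representation.
The 1/12 is divided into 4 equal shares of 1/48 among Judith, Isaac, Quentin, Martin.
Judith is living and takes 1/48.
Isaac is living and takes 1/48.
Quentin is living and takes 1/48.
Martin is living and takes 1/48.
Fiona is living and takes 1/12.
Harriet is living and takes 1/12.
Kenneth is living and takes 1/12.
Oliver predeceased; the 1/3 allotted to Oliver's branch passes to Oliver's issue by representation.
The 1/3 is divided into 2 equal shares of 1/6 among Lydia, Beatrice.
Lydia is living and takes 1/6.
Beatrice is living and takes 1/6.

Albert 1/36; Beatrice 1/6; Diana 1/9; Fiona 1/12; Harriet 1/12; Isaac 1/48; Judith 1/48; Kenneth 1/12; Lydia 1/6; Martin 1/48; Quentin 1/48; Samuel 1/36; Tessa 1/9; Victor 1/18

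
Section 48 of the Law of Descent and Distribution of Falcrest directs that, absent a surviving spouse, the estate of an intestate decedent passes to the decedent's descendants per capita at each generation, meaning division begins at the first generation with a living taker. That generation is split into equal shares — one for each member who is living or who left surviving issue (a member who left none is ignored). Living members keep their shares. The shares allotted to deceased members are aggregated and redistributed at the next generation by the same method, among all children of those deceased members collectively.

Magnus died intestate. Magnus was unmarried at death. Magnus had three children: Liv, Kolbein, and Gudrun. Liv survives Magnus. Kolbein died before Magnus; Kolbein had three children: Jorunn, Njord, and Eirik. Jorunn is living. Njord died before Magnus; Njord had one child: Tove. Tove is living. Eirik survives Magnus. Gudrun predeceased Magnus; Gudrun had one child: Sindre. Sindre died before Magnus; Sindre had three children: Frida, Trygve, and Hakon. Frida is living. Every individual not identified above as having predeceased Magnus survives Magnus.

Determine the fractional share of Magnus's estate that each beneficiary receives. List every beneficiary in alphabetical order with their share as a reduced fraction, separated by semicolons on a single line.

Eirik 1/6; Frida 1/12; Hakon 1/12; Jorunn 1/6; Liv 1/3; Tove 1/12; Trygve 1/12

There is no surviving spouse, so the entire estate passes to Magnus's descendants per capita at each generation.
At generation 1 (Liv, Kolbein, Gudrun) there are 3 shares of (1)/3 = 1/3 each.
Living: Liv — each takes 1/3.
Deceased: Kolbein and Gudrun. Their combined 2/3 is pooled and carried to generation 2.
At generation 2 (Jorunn, Njord, Eirik, Sindre) there are 4 shares of (2/3)/4 = 1/6 each.
Living: Jorunn and Eirik — each takes 1/6.
Deceased: Njord and Sindre. Their combined 1/3 is pooled and carried to generation 3.
At generation 3 (Tove, Frida, Trygve, Hakon) there are 4 shares of (1/3)/4 = 1/12 each.
Living: Tove, Frida, Trygve, and Hakon — each takes 1/12.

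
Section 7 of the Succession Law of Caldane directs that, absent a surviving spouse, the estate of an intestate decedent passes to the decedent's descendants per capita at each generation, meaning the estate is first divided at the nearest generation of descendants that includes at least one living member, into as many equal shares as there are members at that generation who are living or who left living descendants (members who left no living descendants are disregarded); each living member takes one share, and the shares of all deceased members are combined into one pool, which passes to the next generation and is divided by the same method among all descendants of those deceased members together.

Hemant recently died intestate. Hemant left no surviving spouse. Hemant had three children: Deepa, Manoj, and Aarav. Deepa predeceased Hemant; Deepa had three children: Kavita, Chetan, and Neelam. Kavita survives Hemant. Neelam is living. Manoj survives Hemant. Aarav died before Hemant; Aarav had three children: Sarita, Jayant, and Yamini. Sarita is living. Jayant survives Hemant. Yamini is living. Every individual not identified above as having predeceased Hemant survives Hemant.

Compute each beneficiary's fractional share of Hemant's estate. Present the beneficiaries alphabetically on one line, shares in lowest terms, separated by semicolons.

Chetan 1/9; Jayant 1/9; Kavita 1/9; Manoj 1/3; Neelam 1/9; Sarita 1/9; Yamini 1/9

There is no surviving spouse, so the entire estate passes to Hemant's descendants per capita at each generation.
At generation 1 (Deepa, Manoj, Aarav) there are 3 shares of (1)/3 = 1/3 each.
Living: Manoj — each takes 1/3.
Deceased: Deepa and Aarav. Their combined 2/3 is pooled and carried to generation 2.
At generation 2 (Kavita, Chetan, Neelam, Sarita, Jayant, Yamini) there are 6 shares of (2/3)/6 = 1/9 each.
Living: Kavita, Chetan, Neelam, Sarita, Jayant, and Yamini — each takes 1/9.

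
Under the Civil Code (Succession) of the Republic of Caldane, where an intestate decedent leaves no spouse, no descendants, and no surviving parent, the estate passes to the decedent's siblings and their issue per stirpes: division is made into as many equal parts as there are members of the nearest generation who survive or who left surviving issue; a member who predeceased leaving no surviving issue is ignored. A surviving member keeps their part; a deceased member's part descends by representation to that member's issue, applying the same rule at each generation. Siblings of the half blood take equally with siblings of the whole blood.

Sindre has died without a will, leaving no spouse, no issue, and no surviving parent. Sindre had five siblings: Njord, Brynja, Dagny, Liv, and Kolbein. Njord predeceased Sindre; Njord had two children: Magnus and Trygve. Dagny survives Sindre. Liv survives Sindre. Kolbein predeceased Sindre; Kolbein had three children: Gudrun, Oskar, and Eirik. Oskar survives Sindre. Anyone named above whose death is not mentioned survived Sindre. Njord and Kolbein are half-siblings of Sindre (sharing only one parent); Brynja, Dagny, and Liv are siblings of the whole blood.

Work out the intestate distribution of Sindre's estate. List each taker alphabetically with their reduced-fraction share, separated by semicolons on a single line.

No spouse, descendants, or parent survives, so the estate passes to Sindre's siblings per stirpes.
Half-blood and whole-blood siblings take equally under the stated rule.
The estate is divided into 5 equal shares of 1/5 among Njord, Brynja, Dagny, Liv, Kolbein.
Njord predeceased; the 1/5 allotted to Njord's branch passes to Njord's issue by representation.
The 1/5 is divided into 2 equal shares of 1/10 among Magnus, Trygve.
Magnus is living and takes 1/10.
Trygve is living and takes 1/10.
Brynja is living and takes 1/5.
Dagny is living and takes 1/5.
Liv is living and takes 1/5.
Kolbein predeceased; the 1/5 allotted to Kolbein's branch passes to Kolbein's issue by representation.
The 1/5 is divided into 3 equal shares of 1/15 among Gudrun, Oskar, Eirik.
Gudrun is living and takes 1/15.
Oskar is living and takes 1/15.
Eirik is living and takes 1/15.

Brynja 1/5; Dagny 1/5; Eirik 1/15; Gudrun 1/15; Liv 1/5; Magnus 1/10; Oskar 1/15; Trygve 1/10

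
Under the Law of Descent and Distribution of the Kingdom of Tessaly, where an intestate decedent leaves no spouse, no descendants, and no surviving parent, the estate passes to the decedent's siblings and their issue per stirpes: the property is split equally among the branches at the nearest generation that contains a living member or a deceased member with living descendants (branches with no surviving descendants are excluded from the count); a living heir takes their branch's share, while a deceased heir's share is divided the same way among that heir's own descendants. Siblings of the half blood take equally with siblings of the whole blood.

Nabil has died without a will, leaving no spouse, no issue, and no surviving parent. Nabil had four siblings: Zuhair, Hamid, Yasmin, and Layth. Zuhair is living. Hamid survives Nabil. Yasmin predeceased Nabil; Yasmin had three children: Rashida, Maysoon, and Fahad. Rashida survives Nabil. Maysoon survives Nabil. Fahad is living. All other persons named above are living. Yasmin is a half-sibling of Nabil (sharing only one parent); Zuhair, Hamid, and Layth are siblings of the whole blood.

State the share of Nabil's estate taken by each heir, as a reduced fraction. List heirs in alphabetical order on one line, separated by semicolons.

No spouse, descendants, or parent survives, so the estate passes to Nabil's siblings per stirpes.
Half-blood and whole-blood siblings take equally under the stated rule.
The estate is divided into 4 equal shares of 1/4 among Zuhair, Hamid, Yasmin, Layth.
Zuhair is living and takes 1/4.
Hamid is living and takes 1/4.
Yasmin predeceased; the 1/4 allotted to Yasmin's branch passes to Yasmin's issue by representation.
The 1/4 is divided into 3 equal shares of 1/12 among Rashida, Maysoon, Fahad.
Rashida is living and takes 1/12.
Maysoon is living and takes 1/12.
Fahad is living and takes 1/12.
Layth is living and takes 1/4.

Fahad 1/12; Hamid 1/4; Layth 1/4; Maysoon 1/12; Rashida 1/12; Zuhair 1/4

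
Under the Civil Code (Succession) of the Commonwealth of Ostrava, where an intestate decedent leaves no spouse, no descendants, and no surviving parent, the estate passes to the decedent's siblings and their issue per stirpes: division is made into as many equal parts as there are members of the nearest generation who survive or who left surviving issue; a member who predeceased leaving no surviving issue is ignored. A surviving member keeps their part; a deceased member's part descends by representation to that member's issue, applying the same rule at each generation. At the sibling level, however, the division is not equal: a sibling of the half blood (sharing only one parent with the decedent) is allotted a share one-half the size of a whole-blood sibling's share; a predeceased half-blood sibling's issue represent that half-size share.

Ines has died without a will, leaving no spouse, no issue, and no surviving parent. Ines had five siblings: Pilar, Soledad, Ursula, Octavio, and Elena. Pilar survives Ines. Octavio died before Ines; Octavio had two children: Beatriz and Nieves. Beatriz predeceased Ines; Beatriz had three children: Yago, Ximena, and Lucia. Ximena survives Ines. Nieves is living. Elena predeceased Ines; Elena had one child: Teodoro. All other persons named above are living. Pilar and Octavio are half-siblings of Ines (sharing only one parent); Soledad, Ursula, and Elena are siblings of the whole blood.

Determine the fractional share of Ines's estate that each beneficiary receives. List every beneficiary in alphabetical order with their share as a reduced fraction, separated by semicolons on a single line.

No spouse, descendants, or parent survives, so the estate passes to Ines's siblings per stirpes.
Half-blood siblings count for one-half the weight of whole-blood siblings at the initial division.
Dividing 1 in proportion to weights (total weight 4): Pilar (weight 1/2) → 1/8; Soledad (weight 1) → 1/4; Ursula (weight 1) → 1/4; Octavio (weight 1/2) → 1/8; Elena (weight 1) → 1/4.
Pilar is living and takes 1/8.
Soledad is living and takes 1/4.
Ursula is living and takes 1/4.
Octavio predeceased; the 1/8 allotted to Octavio's branch passes to Octavio's issue by representation.
The 1/8 is divided into 2 equal shares of 1/16 among Beatriz, Nieves.
Beatriz predeceased; the 1/16 allotted to Beatriz's branch passes to Beatriz's issue by representation.
The 1/16 is divided into 3 equal shares of 1/48 among Yago, Ximena, Lucia.
Yago is living and takes 1/48.
Ximena is living and takes 1/48.
Lucia is living and takes 1/48.
Nieves is living and takes 1/16.
Elena predeceased; the 1/4 allotted to Elena's branch passes to Elena's issue by representation.
Teodoro is the sole taker at this level and receives the full 1/4.

Lucia 1/48; Nieves 1/16; Pilar 1/8; Soledad 1/4; Teodoro 1/4; Ursula 1/4; Ximena 1/48; Yago 1/48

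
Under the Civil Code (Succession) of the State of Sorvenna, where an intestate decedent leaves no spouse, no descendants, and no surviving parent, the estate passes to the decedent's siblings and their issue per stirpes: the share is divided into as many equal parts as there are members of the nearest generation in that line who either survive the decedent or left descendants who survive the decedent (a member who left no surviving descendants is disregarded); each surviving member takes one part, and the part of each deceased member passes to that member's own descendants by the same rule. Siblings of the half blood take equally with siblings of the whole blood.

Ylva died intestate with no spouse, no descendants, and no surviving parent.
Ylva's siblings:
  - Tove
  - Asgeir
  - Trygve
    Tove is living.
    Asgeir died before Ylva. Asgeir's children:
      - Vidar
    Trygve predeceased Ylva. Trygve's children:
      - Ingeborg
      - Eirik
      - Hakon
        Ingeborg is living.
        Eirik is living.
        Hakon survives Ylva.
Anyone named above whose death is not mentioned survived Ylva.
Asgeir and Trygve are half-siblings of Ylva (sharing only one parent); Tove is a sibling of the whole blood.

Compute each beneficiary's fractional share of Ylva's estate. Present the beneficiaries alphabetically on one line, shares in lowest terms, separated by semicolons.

No spouse, descendants, or parent survives, so the estate passes to Ylva's siblings per stirpes.
Half-blood and whole-blood siblings take equally under the stated rule.
The estate is divided into 3 equal shares of 1/3 among Tove, Asgeir, Trygve.
Tove is living and takes 1/3.
Asgeir predeceased; the 1/3 allotted to Asgeir's branch passes to Asgeir's issue by representation.
Vidar is the sole taker at this level and receives the full 1/3.
Trygve predeceased; the 1/3 allotted to Trygve's branch passes to Trygve's issue by representation.
The 1/3 is divided into 3 equal shares of 1/9 among Ingeborg, Eirik, Hakon.
Ingeborg is living and takes 1/9.
Eirik is living and takes 1/9.
Hakon is living and takes 1/9.

Eirik 1/9; Hakon 1/9; Ingeborg 1/9; Tove 1/3; Vidar 1/3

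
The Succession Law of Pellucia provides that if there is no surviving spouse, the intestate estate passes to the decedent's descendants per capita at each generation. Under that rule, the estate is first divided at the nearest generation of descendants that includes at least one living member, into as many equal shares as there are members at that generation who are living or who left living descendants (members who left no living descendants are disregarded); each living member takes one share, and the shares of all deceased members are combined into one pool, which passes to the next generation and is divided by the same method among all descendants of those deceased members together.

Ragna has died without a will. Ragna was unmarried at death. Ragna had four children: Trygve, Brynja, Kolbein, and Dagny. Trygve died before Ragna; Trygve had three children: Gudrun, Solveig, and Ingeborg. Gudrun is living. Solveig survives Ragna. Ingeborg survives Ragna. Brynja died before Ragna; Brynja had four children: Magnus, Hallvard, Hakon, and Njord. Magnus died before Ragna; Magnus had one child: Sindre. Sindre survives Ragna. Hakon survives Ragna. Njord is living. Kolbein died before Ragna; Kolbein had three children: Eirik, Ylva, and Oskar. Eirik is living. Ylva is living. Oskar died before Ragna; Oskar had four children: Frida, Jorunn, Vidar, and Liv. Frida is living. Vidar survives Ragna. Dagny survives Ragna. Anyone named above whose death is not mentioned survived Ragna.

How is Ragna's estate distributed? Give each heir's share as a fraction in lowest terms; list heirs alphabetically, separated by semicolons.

Dagny 1/4; Eirik 3/40; Frida 3/100; Gudrun 3/40; Hakon 3/40; Hallvard 3/40; Ingeborg 3/40; Jorunn 3/100; Liv 3/100; Njord 3/40; Sindre 3/100; Solveig 3/40; Vidar 3/100; Ylva 3/40

There is no surviving spouse, so the entire estate passes to Ragna's descendants per capita at each generation.
At generation 1 (Trygve, Brynja, Kolbein, Dagny) there are 4 shares of (1)/4 = 1/4 each.
Living: Dagny — each takes 1/4.
Deceased: Trygve, Brynja, and Kolbein. Their combined 3/4 is pooled and carried to generation 2.
At generation 2 (Gudrun, Solveig, Ingeborg, Magnus, Hallvard, Hakon, Njord, Eirik, Ylva, Oskar) there are 10 shares of (3/4)/10 = 3/40 each.
Living: Gudrun, Solveig, Ingeborg, Hallvard, Hakon, Njord, Eirik, and Ylva — each takes 3/40.
Deceased: Magnus and Oskar. Their combined 3/20 is pooled and carried to generation 3.
At generation 3 (Sindre, Frida, Jorunn, Vidar, Liv) there are 5 shares of (3/20)/5 = 3/100 each.
Living: Sindre, Frida, Jorunn, Vidar, and Liv — each takes 3/100.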